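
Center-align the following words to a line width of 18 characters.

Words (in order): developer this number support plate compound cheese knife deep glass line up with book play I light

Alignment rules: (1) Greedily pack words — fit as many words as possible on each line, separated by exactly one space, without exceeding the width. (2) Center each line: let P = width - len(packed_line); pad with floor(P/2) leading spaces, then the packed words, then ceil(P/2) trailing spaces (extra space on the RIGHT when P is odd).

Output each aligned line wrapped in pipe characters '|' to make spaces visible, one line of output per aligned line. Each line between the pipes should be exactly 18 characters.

Answer: |  developer this  |
|  number support  |
|  plate compound  |
|cheese knife deep |
|glass line up with|
|book play I light |

Derivation:
Line 1: ['developer', 'this'] (min_width=14, slack=4)
Line 2: ['number', 'support'] (min_width=14, slack=4)
Line 3: ['plate', 'compound'] (min_width=14, slack=4)
Line 4: ['cheese', 'knife', 'deep'] (min_width=17, slack=1)
Line 5: ['glass', 'line', 'up', 'with'] (min_width=18, slack=0)
Line 6: ['book', 'play', 'I', 'light'] (min_width=17, slack=1)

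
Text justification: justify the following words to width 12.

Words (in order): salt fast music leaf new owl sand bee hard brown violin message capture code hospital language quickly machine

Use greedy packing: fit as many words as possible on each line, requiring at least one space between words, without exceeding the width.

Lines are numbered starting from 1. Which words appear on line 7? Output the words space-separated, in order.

Line 1: ['salt', 'fast'] (min_width=9, slack=3)
Line 2: ['music', 'leaf'] (min_width=10, slack=2)
Line 3: ['new', 'owl', 'sand'] (min_width=12, slack=0)
Line 4: ['bee', 'hard'] (min_width=8, slack=4)
Line 5: ['brown', 'violin'] (min_width=12, slack=0)
Line 6: ['message'] (min_width=7, slack=5)
Line 7: ['capture', 'code'] (min_width=12, slack=0)
Line 8: ['hospital'] (min_width=8, slack=4)
Line 9: ['language'] (min_width=8, slack=4)
Line 10: ['quickly'] (min_width=7, slack=5)
Line 11: ['machine'] (min_width=7, slack=5)

Answer: capture code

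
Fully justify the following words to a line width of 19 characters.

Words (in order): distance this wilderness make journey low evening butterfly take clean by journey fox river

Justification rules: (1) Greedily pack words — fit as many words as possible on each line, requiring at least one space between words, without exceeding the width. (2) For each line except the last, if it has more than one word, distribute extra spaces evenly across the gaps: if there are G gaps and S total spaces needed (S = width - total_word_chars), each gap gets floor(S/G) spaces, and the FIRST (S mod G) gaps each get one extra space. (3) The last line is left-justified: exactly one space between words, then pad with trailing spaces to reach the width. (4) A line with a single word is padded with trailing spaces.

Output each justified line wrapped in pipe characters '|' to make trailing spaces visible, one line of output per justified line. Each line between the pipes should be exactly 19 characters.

Answer: |distance       this|
|wilderness     make|
|journey low evening|
|butterfly      take|
|clean   by  journey|
|fox river          |

Derivation:
Line 1: ['distance', 'this'] (min_width=13, slack=6)
Line 2: ['wilderness', 'make'] (min_width=15, slack=4)
Line 3: ['journey', 'low', 'evening'] (min_width=19, slack=0)
Line 4: ['butterfly', 'take'] (min_width=14, slack=5)
Line 5: ['clean', 'by', 'journey'] (min_width=16, slack=3)
Line 6: ['fox', 'river'] (min_width=9, slack=10)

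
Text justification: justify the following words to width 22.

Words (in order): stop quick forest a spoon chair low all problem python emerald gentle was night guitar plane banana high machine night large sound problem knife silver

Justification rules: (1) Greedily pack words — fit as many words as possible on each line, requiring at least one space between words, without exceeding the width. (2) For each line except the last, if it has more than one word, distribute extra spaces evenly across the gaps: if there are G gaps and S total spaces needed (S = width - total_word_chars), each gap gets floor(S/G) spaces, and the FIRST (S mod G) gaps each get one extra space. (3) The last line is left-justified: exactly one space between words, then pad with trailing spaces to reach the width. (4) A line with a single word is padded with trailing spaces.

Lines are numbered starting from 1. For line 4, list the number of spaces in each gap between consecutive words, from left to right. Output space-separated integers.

Line 1: ['stop', 'quick', 'forest', 'a'] (min_width=19, slack=3)
Line 2: ['spoon', 'chair', 'low', 'all'] (min_width=19, slack=3)
Line 3: ['problem', 'python', 'emerald'] (min_width=22, slack=0)
Line 4: ['gentle', 'was', 'night'] (min_width=16, slack=6)
Line 5: ['guitar', 'plane', 'banana'] (min_width=19, slack=3)
Line 6: ['high', 'machine', 'night'] (min_width=18, slack=4)
Line 7: ['large', 'sound', 'problem'] (min_width=19, slack=3)
Line 8: ['knife', 'silver'] (min_width=12, slack=10)

Answer: 4 4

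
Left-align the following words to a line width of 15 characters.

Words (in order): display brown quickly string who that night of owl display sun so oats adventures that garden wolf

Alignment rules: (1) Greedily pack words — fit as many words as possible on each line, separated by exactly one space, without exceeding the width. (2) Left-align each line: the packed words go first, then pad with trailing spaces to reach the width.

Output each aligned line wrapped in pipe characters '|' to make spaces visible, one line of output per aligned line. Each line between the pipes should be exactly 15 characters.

Line 1: ['display', 'brown'] (min_width=13, slack=2)
Line 2: ['quickly', 'string'] (min_width=14, slack=1)
Line 3: ['who', 'that', 'night'] (min_width=14, slack=1)
Line 4: ['of', 'owl', 'display'] (min_width=14, slack=1)
Line 5: ['sun', 'so', 'oats'] (min_width=11, slack=4)
Line 6: ['adventures', 'that'] (min_width=15, slack=0)
Line 7: ['garden', 'wolf'] (min_width=11, slack=4)

Answer: |display brown  |
|quickly string |
|who that night |
|of owl display |
|sun so oats    |
|adventures that|
|garden wolf    |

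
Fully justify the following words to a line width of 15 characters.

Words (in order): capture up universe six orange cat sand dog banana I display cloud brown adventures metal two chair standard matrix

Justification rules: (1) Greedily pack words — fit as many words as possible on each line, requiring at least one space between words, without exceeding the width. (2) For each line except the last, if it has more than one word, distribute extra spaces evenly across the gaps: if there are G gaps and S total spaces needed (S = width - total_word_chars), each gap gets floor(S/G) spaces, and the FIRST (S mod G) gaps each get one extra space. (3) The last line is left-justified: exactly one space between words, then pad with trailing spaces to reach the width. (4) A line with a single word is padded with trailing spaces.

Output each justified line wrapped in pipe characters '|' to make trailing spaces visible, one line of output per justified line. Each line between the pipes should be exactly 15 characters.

Answer: |capture      up|
|universe    six|
|orange cat sand|
|dog   banana  I|
|display   cloud|
|brown          |
|adventures     |
|metal two chair|
|standard matrix|

Derivation:
Line 1: ['capture', 'up'] (min_width=10, slack=5)
Line 2: ['universe', 'six'] (min_width=12, slack=3)
Line 3: ['orange', 'cat', 'sand'] (min_width=15, slack=0)
Line 4: ['dog', 'banana', 'I'] (min_width=12, slack=3)
Line 5: ['display', 'cloud'] (min_width=13, slack=2)
Line 6: ['brown'] (min_width=5, slack=10)
Line 7: ['adventures'] (min_width=10, slack=5)
Line 8: ['metal', 'two', 'chair'] (min_width=15, slack=0)
Line 9: ['standard', 'matrix'] (min_width=15, slack=0)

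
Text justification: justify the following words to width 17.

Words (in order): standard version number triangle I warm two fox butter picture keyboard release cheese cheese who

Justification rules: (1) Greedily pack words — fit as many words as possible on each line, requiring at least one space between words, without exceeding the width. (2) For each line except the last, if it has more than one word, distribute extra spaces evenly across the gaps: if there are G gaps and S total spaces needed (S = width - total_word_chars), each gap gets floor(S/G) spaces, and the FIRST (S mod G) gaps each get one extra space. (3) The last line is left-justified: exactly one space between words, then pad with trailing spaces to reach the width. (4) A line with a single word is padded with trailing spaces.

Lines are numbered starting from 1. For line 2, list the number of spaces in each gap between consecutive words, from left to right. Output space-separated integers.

Line 1: ['standard', 'version'] (min_width=16, slack=1)
Line 2: ['number', 'triangle', 'I'] (min_width=17, slack=0)
Line 3: ['warm', 'two', 'fox'] (min_width=12, slack=5)
Line 4: ['butter', 'picture'] (min_width=14, slack=3)
Line 5: ['keyboard', 'release'] (min_width=16, slack=1)
Line 6: ['cheese', 'cheese', 'who'] (min_width=17, slack=0)

Answer: 1 1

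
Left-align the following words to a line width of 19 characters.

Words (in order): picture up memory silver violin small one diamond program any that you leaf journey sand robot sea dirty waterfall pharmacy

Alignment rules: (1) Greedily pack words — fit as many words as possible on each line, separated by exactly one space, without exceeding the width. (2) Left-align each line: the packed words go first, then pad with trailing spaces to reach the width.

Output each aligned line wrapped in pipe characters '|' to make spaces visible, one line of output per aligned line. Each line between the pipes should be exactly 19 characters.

Line 1: ['picture', 'up', 'memory'] (min_width=17, slack=2)
Line 2: ['silver', 'violin', 'small'] (min_width=19, slack=0)
Line 3: ['one', 'diamond', 'program'] (min_width=19, slack=0)
Line 4: ['any', 'that', 'you', 'leaf'] (min_width=17, slack=2)
Line 5: ['journey', 'sand', 'robot'] (min_width=18, slack=1)
Line 6: ['sea', 'dirty', 'waterfall'] (min_width=19, slack=0)
Line 7: ['pharmacy'] (min_width=8, slack=11)

Answer: |picture up memory  |
|silver violin small|
|one diamond program|
|any that you leaf  |
|journey sand robot |
|sea dirty waterfall|
|pharmacy           |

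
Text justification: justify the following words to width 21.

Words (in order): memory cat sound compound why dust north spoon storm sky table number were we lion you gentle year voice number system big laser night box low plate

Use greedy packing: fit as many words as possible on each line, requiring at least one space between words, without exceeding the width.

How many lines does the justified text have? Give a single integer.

Answer: 8

Derivation:
Line 1: ['memory', 'cat', 'sound'] (min_width=16, slack=5)
Line 2: ['compound', 'why', 'dust'] (min_width=17, slack=4)
Line 3: ['north', 'spoon', 'storm', 'sky'] (min_width=21, slack=0)
Line 4: ['table', 'number', 'were', 'we'] (min_width=20, slack=1)
Line 5: ['lion', 'you', 'gentle', 'year'] (min_width=20, slack=1)
Line 6: ['voice', 'number', 'system'] (min_width=19, slack=2)
Line 7: ['big', 'laser', 'night', 'box'] (min_width=19, slack=2)
Line 8: ['low', 'plate'] (min_width=9, slack=12)
Total lines: 8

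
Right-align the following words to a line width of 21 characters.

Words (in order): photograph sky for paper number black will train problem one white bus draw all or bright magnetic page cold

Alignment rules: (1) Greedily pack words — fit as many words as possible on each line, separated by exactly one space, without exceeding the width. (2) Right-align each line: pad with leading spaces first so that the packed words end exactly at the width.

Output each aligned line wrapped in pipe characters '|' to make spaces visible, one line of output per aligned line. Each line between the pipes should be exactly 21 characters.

Line 1: ['photograph', 'sky', 'for'] (min_width=18, slack=3)
Line 2: ['paper', 'number', 'black'] (min_width=18, slack=3)
Line 3: ['will', 'train', 'problem'] (min_width=18, slack=3)
Line 4: ['one', 'white', 'bus', 'draw'] (min_width=18, slack=3)
Line 5: ['all', 'or', 'bright'] (min_width=13, slack=8)
Line 6: ['magnetic', 'page', 'cold'] (min_width=18, slack=3)

Answer: |   photograph sky for|
|   paper number black|
|   will train problem|
|   one white bus draw|
|        all or bright|
|   magnetic page cold|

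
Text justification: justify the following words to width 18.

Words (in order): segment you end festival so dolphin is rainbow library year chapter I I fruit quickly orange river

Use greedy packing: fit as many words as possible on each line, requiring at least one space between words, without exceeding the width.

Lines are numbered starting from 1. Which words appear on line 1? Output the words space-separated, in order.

Answer: segment you end

Derivation:
Line 1: ['segment', 'you', 'end'] (min_width=15, slack=3)
Line 2: ['festival', 'so'] (min_width=11, slack=7)
Line 3: ['dolphin', 'is', 'rainbow'] (min_width=18, slack=0)
Line 4: ['library', 'year'] (min_width=12, slack=6)
Line 5: ['chapter', 'I', 'I', 'fruit'] (min_width=17, slack=1)
Line 6: ['quickly', 'orange'] (min_width=14, slack=4)
Line 7: ['river'] (min_width=5, slack=13)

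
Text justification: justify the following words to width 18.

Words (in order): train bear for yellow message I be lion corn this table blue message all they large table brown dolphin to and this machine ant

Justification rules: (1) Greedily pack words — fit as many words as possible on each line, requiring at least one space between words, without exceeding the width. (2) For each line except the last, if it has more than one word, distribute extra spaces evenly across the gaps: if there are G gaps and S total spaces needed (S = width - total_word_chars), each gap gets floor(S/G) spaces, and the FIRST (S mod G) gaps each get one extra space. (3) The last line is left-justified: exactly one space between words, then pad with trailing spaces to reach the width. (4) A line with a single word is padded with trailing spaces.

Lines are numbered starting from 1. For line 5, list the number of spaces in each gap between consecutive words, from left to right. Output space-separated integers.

Line 1: ['train', 'bear', 'for'] (min_width=14, slack=4)
Line 2: ['yellow', 'message', 'I'] (min_width=16, slack=2)
Line 3: ['be', 'lion', 'corn', 'this'] (min_width=17, slack=1)
Line 4: ['table', 'blue', 'message'] (min_width=18, slack=0)
Line 5: ['all', 'they', 'large'] (min_width=14, slack=4)
Line 6: ['table', 'brown'] (min_width=11, slack=7)
Line 7: ['dolphin', 'to', 'and'] (min_width=14, slack=4)
Line 8: ['this', 'machine', 'ant'] (min_width=16, slack=2)

Answer: 3 3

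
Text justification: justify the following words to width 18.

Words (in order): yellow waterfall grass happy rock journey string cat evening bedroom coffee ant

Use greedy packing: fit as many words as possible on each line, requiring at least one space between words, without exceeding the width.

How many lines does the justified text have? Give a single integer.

Answer: 5

Derivation:
Line 1: ['yellow', 'waterfall'] (min_width=16, slack=2)
Line 2: ['grass', 'happy', 'rock'] (min_width=16, slack=2)
Line 3: ['journey', 'string', 'cat'] (min_width=18, slack=0)
Line 4: ['evening', 'bedroom'] (min_width=15, slack=3)
Line 5: ['coffee', 'ant'] (min_width=10, slack=8)
Total lines: 5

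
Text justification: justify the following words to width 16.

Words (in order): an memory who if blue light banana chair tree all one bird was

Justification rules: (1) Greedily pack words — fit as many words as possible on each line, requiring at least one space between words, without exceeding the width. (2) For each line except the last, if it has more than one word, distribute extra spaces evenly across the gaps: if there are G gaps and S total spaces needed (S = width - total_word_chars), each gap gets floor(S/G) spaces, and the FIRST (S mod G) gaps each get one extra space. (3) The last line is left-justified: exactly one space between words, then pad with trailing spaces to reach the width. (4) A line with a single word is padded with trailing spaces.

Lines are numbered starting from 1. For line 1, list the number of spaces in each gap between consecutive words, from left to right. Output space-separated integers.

Answer: 1 1 1

Derivation:
Line 1: ['an', 'memory', 'who', 'if'] (min_width=16, slack=0)
Line 2: ['blue', 'light'] (min_width=10, slack=6)
Line 3: ['banana', 'chair'] (min_width=12, slack=4)
Line 4: ['tree', 'all', 'one'] (min_width=12, slack=4)
Line 5: ['bird', 'was'] (min_width=8, slack=8)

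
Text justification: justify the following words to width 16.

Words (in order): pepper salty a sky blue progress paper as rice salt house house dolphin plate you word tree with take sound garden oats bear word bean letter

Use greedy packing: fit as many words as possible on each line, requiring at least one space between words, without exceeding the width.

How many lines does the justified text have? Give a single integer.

Line 1: ['pepper', 'salty', 'a'] (min_width=14, slack=2)
Line 2: ['sky', 'blue'] (min_width=8, slack=8)
Line 3: ['progress', 'paper'] (min_width=14, slack=2)
Line 4: ['as', 'rice', 'salt'] (min_width=12, slack=4)
Line 5: ['house', 'house'] (min_width=11, slack=5)
Line 6: ['dolphin', 'plate'] (min_width=13, slack=3)
Line 7: ['you', 'word', 'tree'] (min_width=13, slack=3)
Line 8: ['with', 'take', 'sound'] (min_width=15, slack=1)
Line 9: ['garden', 'oats', 'bear'] (min_width=16, slack=0)
Line 10: ['word', 'bean', 'letter'] (min_width=16, slack=0)
Total lines: 10

Answer: 10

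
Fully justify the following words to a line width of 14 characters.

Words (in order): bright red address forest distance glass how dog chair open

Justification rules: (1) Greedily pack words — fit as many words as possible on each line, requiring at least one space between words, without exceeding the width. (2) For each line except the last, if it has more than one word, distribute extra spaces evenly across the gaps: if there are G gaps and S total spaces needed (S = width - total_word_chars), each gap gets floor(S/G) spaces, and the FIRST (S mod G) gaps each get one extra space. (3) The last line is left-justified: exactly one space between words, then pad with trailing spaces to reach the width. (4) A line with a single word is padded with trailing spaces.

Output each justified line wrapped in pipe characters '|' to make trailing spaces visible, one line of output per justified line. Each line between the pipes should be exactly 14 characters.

Answer: |bright     red|
|address forest|
|distance glass|
|how  dog chair|
|open          |

Derivation:
Line 1: ['bright', 'red'] (min_width=10, slack=4)
Line 2: ['address', 'forest'] (min_width=14, slack=0)
Line 3: ['distance', 'glass'] (min_width=14, slack=0)
Line 4: ['how', 'dog', 'chair'] (min_width=13, slack=1)
Line 5: ['open'] (min_width=4, slack=10)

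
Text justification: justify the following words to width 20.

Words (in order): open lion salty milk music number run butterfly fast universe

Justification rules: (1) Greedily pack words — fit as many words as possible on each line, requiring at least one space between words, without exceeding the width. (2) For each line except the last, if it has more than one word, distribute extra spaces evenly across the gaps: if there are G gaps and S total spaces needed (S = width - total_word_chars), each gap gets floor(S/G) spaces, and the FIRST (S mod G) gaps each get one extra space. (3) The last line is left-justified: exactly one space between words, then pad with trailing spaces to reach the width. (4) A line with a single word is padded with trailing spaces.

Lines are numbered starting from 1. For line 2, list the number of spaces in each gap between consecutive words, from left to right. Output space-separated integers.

Answer: 3 3

Derivation:
Line 1: ['open', 'lion', 'salty', 'milk'] (min_width=20, slack=0)
Line 2: ['music', 'number', 'run'] (min_width=16, slack=4)
Line 3: ['butterfly', 'fast'] (min_width=14, slack=6)
Line 4: ['universe'] (min_width=8, slack=12)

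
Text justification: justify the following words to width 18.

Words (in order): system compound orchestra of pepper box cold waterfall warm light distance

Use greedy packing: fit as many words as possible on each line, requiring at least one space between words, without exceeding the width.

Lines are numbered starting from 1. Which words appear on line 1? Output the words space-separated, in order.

Line 1: ['system', 'compound'] (min_width=15, slack=3)
Line 2: ['orchestra', 'of'] (min_width=12, slack=6)
Line 3: ['pepper', 'box', 'cold'] (min_width=15, slack=3)
Line 4: ['waterfall', 'warm'] (min_width=14, slack=4)
Line 5: ['light', 'distance'] (min_width=14, slack=4)

Answer: system compound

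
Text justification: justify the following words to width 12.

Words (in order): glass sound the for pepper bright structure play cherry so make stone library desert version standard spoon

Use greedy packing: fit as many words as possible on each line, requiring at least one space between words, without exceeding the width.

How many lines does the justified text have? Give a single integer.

Answer: 13

Derivation:
Line 1: ['glass', 'sound'] (min_width=11, slack=1)
Line 2: ['the', 'for'] (min_width=7, slack=5)
Line 3: ['pepper'] (min_width=6, slack=6)
Line 4: ['bright'] (min_width=6, slack=6)
Line 5: ['structure'] (min_width=9, slack=3)
Line 6: ['play', 'cherry'] (min_width=11, slack=1)
Line 7: ['so', 'make'] (min_width=7, slack=5)
Line 8: ['stone'] (min_width=5, slack=7)
Line 9: ['library'] (min_width=7, slack=5)
Line 10: ['desert'] (min_width=6, slack=6)
Line 11: ['version'] (min_width=7, slack=5)
Line 12: ['standard'] (min_width=8, slack=4)
Line 13: ['spoon'] (min_width=5, slack=7)
Total lines: 13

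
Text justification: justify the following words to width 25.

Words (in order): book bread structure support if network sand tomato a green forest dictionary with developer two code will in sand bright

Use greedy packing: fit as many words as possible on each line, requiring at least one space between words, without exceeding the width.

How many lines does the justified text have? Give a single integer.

Line 1: ['book', 'bread', 'structure'] (min_width=20, slack=5)
Line 2: ['support', 'if', 'network', 'sand'] (min_width=23, slack=2)
Line 3: ['tomato', 'a', 'green', 'forest'] (min_width=21, slack=4)
Line 4: ['dictionary', 'with', 'developer'] (min_width=25, slack=0)
Line 5: ['two', 'code', 'will', 'in', 'sand'] (min_width=21, slack=4)
Line 6: ['bright'] (min_width=6, slack=19)
Total lines: 6

Answer: 6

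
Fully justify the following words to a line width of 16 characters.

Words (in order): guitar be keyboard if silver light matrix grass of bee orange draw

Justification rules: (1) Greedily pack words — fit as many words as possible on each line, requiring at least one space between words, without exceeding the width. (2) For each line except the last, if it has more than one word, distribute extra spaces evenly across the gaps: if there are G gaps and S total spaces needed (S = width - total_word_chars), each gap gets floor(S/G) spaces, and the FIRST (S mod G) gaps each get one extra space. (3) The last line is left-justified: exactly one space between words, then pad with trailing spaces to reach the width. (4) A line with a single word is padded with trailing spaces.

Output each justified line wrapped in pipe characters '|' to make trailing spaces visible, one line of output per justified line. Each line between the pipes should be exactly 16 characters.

Answer: |guitar        be|
|keyboard      if|
|silver     light|
|matrix  grass of|
|bee orange draw |

Derivation:
Line 1: ['guitar', 'be'] (min_width=9, slack=7)
Line 2: ['keyboard', 'if'] (min_width=11, slack=5)
Line 3: ['silver', 'light'] (min_width=12, slack=4)
Line 4: ['matrix', 'grass', 'of'] (min_width=15, slack=1)
Line 5: ['bee', 'orange', 'draw'] (min_width=15, slack=1)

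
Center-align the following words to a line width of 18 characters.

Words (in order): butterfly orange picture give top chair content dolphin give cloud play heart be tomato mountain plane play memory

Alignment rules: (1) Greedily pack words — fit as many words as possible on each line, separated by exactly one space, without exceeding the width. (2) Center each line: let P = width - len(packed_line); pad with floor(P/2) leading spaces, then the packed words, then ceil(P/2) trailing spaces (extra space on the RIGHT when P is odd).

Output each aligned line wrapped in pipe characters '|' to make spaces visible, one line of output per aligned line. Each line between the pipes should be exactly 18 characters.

Line 1: ['butterfly', 'orange'] (min_width=16, slack=2)
Line 2: ['picture', 'give', 'top'] (min_width=16, slack=2)
Line 3: ['chair', 'content'] (min_width=13, slack=5)
Line 4: ['dolphin', 'give', 'cloud'] (min_width=18, slack=0)
Line 5: ['play', 'heart', 'be'] (min_width=13, slack=5)
Line 6: ['tomato', 'mountain'] (min_width=15, slack=3)
Line 7: ['plane', 'play', 'memory'] (min_width=17, slack=1)

Answer: | butterfly orange |
| picture give top |
|  chair content   |
|dolphin give cloud|
|  play heart be   |
| tomato mountain  |
|plane play memory |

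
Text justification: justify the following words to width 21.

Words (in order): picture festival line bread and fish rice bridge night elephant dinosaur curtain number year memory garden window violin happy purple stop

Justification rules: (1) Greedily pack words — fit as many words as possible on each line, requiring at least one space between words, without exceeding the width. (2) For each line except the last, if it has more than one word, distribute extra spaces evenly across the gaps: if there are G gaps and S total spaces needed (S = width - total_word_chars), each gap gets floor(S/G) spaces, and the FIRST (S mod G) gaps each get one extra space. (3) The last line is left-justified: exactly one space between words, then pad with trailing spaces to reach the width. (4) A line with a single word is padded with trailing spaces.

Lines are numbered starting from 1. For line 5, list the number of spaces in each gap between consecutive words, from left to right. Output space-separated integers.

Answer: 3 2

Derivation:
Line 1: ['picture', 'festival', 'line'] (min_width=21, slack=0)
Line 2: ['bread', 'and', 'fish', 'rice'] (min_width=19, slack=2)
Line 3: ['bridge', 'night', 'elephant'] (min_width=21, slack=0)
Line 4: ['dinosaur', 'curtain'] (min_width=16, slack=5)
Line 5: ['number', 'year', 'memory'] (min_width=18, slack=3)
Line 6: ['garden', 'window', 'violin'] (min_width=20, slack=1)
Line 7: ['happy', 'purple', 'stop'] (min_width=17, slack=4)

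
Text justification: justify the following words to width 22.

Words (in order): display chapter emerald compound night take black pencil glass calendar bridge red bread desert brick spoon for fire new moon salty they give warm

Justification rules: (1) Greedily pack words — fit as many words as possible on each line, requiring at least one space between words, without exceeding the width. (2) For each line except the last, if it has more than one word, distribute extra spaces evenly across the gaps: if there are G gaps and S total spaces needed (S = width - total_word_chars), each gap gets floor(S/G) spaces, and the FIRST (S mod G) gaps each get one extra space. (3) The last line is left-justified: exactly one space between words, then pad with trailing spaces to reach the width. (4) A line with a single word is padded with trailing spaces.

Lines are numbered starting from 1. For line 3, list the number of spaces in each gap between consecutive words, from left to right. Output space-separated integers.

Line 1: ['display', 'chapter'] (min_width=15, slack=7)
Line 2: ['emerald', 'compound', 'night'] (min_width=22, slack=0)
Line 3: ['take', 'black', 'pencil'] (min_width=17, slack=5)
Line 4: ['glass', 'calendar', 'bridge'] (min_width=21, slack=1)
Line 5: ['red', 'bread', 'desert', 'brick'] (min_width=22, slack=0)
Line 6: ['spoon', 'for', 'fire', 'new'] (min_width=18, slack=4)
Line 7: ['moon', 'salty', 'they', 'give'] (min_width=20, slack=2)
Line 8: ['warm'] (min_width=4, slack=18)

Answer: 4 3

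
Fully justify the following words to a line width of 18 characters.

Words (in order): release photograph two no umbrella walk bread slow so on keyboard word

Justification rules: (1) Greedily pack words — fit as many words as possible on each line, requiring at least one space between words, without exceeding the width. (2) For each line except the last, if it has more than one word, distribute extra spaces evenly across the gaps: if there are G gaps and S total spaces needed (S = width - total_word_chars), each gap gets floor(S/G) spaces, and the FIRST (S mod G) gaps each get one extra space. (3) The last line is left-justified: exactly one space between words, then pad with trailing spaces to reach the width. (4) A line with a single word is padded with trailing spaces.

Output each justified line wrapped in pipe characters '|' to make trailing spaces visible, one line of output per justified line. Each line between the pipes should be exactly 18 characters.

Answer: |release photograph|
|two   no  umbrella|
|walk bread slow so|
|on keyboard word  |

Derivation:
Line 1: ['release', 'photograph'] (min_width=18, slack=0)
Line 2: ['two', 'no', 'umbrella'] (min_width=15, slack=3)
Line 3: ['walk', 'bread', 'slow', 'so'] (min_width=18, slack=0)
Line 4: ['on', 'keyboard', 'word'] (min_width=16, slack=2)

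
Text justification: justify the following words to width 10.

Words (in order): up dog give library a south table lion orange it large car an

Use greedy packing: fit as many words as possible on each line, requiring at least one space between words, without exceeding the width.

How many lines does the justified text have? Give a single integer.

Answer: 8

Derivation:
Line 1: ['up', 'dog'] (min_width=6, slack=4)
Line 2: ['give'] (min_width=4, slack=6)
Line 3: ['library', 'a'] (min_width=9, slack=1)
Line 4: ['south'] (min_width=5, slack=5)
Line 5: ['table', 'lion'] (min_width=10, slack=0)
Line 6: ['orange', 'it'] (min_width=9, slack=1)
Line 7: ['large', 'car'] (min_width=9, slack=1)
Line 8: ['an'] (min_width=2, slack=8)
Total lines: 8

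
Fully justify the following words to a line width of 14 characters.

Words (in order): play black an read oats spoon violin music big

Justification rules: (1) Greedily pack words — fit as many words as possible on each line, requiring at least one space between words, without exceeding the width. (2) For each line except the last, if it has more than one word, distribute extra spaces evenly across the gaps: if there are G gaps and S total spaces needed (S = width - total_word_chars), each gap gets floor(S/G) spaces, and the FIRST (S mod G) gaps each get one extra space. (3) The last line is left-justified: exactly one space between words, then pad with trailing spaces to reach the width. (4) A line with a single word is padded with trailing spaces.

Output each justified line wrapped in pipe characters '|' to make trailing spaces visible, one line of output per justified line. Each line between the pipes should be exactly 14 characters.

Line 1: ['play', 'black', 'an'] (min_width=13, slack=1)
Line 2: ['read', 'oats'] (min_width=9, slack=5)
Line 3: ['spoon', 'violin'] (min_width=12, slack=2)
Line 4: ['music', 'big'] (min_width=9, slack=5)

Answer: |play  black an|
|read      oats|
|spoon   violin|
|music big     |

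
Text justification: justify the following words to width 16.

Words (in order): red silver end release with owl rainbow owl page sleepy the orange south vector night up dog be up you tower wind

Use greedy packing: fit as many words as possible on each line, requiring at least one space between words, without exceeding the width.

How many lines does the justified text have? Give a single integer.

Line 1: ['red', 'silver', 'end'] (min_width=14, slack=2)
Line 2: ['release', 'with', 'owl'] (min_width=16, slack=0)
Line 3: ['rainbow', 'owl', 'page'] (min_width=16, slack=0)
Line 4: ['sleepy', 'the'] (min_width=10, slack=6)
Line 5: ['orange', 'south'] (min_width=12, slack=4)
Line 6: ['vector', 'night', 'up'] (min_width=15, slack=1)
Line 7: ['dog', 'be', 'up', 'you'] (min_width=13, slack=3)
Line 8: ['tower', 'wind'] (min_width=10, slack=6)
Total lines: 8

Answer: 8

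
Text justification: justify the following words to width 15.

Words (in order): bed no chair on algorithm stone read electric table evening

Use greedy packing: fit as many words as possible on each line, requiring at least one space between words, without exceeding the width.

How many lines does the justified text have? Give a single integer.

Answer: 4

Derivation:
Line 1: ['bed', 'no', 'chair', 'on'] (min_width=15, slack=0)
Line 2: ['algorithm', 'stone'] (min_width=15, slack=0)
Line 3: ['read', 'electric'] (min_width=13, slack=2)
Line 4: ['table', 'evening'] (min_width=13, slack=2)
Total lines: 4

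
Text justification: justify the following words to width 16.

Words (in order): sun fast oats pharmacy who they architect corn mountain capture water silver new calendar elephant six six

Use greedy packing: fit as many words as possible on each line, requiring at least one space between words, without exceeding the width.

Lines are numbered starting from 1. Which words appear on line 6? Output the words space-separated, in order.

Line 1: ['sun', 'fast', 'oats'] (min_width=13, slack=3)
Line 2: ['pharmacy', 'who'] (min_width=12, slack=4)
Line 3: ['they', 'architect'] (min_width=14, slack=2)
Line 4: ['corn', 'mountain'] (min_width=13, slack=3)
Line 5: ['capture', 'water'] (min_width=13, slack=3)
Line 6: ['silver', 'new'] (min_width=10, slack=6)
Line 7: ['calendar'] (min_width=8, slack=8)
Line 8: ['elephant', 'six', 'six'] (min_width=16, slack=0)

Answer: silver new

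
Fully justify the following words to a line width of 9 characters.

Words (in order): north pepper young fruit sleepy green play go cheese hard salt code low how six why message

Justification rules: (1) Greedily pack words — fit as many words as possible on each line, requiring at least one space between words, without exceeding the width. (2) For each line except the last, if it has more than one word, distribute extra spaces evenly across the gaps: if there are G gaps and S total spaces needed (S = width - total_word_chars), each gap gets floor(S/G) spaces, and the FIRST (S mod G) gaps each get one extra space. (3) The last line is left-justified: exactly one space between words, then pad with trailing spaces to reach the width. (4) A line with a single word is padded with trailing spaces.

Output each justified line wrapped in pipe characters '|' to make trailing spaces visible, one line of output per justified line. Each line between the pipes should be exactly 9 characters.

Answer: |north    |
|pepper   |
|young    |
|fruit    |
|sleepy   |
|green    |
|play   go|
|cheese   |
|hard salt|
|code  low|
|how   six|
|why      |
|message  |

Derivation:
Line 1: ['north'] (min_width=5, slack=4)
Line 2: ['pepper'] (min_width=6, slack=3)
Line 3: ['young'] (min_width=5, slack=4)
Line 4: ['fruit'] (min_width=5, slack=4)
Line 5: ['sleepy'] (min_width=6, slack=3)
Line 6: ['green'] (min_width=5, slack=4)
Line 7: ['play', 'go'] (min_width=7, slack=2)
Line 8: ['cheese'] (min_width=6, slack=3)
Line 9: ['hard', 'salt'] (min_width=9, slack=0)
Line 10: ['code', 'low'] (min_width=8, slack=1)
Line 11: ['how', 'six'] (min_width=7, slack=2)
Line 12: ['why'] (min_width=3, slack=6)
Line 13: ['message'] (min_width=7, slack=2)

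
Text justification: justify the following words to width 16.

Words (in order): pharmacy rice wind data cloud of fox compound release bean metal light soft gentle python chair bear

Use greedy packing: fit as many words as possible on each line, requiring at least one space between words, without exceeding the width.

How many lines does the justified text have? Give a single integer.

Line 1: ['pharmacy', 'rice'] (min_width=13, slack=3)
Line 2: ['wind', 'data', 'cloud'] (min_width=15, slack=1)
Line 3: ['of', 'fox', 'compound'] (min_width=15, slack=1)
Line 4: ['release', 'bean'] (min_width=12, slack=4)
Line 5: ['metal', 'light', 'soft'] (min_width=16, slack=0)
Line 6: ['gentle', 'python'] (min_width=13, slack=3)
Line 7: ['chair', 'bear'] (min_width=10, slack=6)
Total lines: 7

Answer: 7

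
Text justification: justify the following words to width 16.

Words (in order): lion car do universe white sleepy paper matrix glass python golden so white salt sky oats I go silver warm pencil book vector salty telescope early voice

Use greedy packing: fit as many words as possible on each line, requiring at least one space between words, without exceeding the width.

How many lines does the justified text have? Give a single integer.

Answer: 11

Derivation:
Line 1: ['lion', 'car', 'do'] (min_width=11, slack=5)
Line 2: ['universe', 'white'] (min_width=14, slack=2)
Line 3: ['sleepy', 'paper'] (min_width=12, slack=4)
Line 4: ['matrix', 'glass'] (min_width=12, slack=4)
Line 5: ['python', 'golden', 'so'] (min_width=16, slack=0)
Line 6: ['white', 'salt', 'sky'] (min_width=14, slack=2)
Line 7: ['oats', 'I', 'go', 'silver'] (min_width=16, slack=0)
Line 8: ['warm', 'pencil', 'book'] (min_width=16, slack=0)
Line 9: ['vector', 'salty'] (min_width=12, slack=4)
Line 10: ['telescope', 'early'] (min_width=15, slack=1)
Line 11: ['voice'] (min_width=5, slack=11)
Total lines: 11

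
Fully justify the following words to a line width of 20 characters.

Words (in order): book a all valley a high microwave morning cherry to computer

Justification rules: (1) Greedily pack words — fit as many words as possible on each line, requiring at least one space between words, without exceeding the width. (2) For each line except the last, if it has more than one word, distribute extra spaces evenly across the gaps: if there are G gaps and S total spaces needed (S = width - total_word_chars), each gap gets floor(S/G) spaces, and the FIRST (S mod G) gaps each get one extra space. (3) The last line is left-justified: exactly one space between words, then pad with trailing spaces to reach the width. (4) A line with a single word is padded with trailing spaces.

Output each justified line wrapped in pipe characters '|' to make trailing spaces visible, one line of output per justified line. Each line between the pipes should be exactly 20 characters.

Answer: |book  a all valley a|
|high       microwave|
|morning   cherry  to|
|computer            |

Derivation:
Line 1: ['book', 'a', 'all', 'valley', 'a'] (min_width=19, slack=1)
Line 2: ['high', 'microwave'] (min_width=14, slack=6)
Line 3: ['morning', 'cherry', 'to'] (min_width=17, slack=3)
Line 4: ['computer'] (min_width=8, slack=12)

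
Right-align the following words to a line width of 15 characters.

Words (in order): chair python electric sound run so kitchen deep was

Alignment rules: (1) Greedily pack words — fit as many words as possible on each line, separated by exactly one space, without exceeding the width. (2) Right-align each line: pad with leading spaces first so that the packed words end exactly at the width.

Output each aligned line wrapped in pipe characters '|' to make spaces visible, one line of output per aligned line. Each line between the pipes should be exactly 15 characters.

Line 1: ['chair', 'python'] (min_width=12, slack=3)
Line 2: ['electric', 'sound'] (min_width=14, slack=1)
Line 3: ['run', 'so', 'kitchen'] (min_width=14, slack=1)
Line 4: ['deep', 'was'] (min_width=8, slack=7)

Answer: |   chair python|
| electric sound|
| run so kitchen|
|       deep was|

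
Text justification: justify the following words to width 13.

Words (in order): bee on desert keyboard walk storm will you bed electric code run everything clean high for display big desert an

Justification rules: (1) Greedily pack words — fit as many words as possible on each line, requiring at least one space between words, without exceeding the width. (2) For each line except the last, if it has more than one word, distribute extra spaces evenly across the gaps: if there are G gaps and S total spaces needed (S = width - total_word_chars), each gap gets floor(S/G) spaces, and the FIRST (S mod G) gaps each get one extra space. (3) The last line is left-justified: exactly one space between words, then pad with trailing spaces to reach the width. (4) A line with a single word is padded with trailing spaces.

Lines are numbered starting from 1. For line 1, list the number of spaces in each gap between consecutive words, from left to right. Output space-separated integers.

Line 1: ['bee', 'on', 'desert'] (min_width=13, slack=0)
Line 2: ['keyboard', 'walk'] (min_width=13, slack=0)
Line 3: ['storm', 'will'] (min_width=10, slack=3)
Line 4: ['you', 'bed'] (min_width=7, slack=6)
Line 5: ['electric', 'code'] (min_width=13, slack=0)
Line 6: ['run'] (min_width=3, slack=10)
Line 7: ['everything'] (min_width=10, slack=3)
Line 8: ['clean', 'high'] (min_width=10, slack=3)
Line 9: ['for', 'display'] (min_width=11, slack=2)
Line 10: ['big', 'desert', 'an'] (min_width=13, slack=0)

Answer: 1 1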